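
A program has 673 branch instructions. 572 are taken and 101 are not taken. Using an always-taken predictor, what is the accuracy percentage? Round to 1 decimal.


Predictor: always-taken
Correct predictions = 572
Accuracy = 572 / 673 * 100 = 85.0%

85.0


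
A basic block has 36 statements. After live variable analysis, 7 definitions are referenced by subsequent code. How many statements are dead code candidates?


Dead code = total statements - live definitions
= 36 - 7 = 29

29


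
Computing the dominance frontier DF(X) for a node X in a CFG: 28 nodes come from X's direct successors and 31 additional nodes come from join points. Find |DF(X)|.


DF(X) = direct successor contributions + join point contributions
= 28 + 31 = 59

59


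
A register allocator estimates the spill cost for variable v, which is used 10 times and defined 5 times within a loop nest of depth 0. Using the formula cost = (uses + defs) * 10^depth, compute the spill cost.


uses + defs = 10 + 5 = 15
10^0 = 1
Spill cost = 15 * 1 = 15

15


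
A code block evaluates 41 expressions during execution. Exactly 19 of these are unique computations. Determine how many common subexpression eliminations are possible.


CSE count = total expressions - unique expressions
= 41 - 19 = 22

22


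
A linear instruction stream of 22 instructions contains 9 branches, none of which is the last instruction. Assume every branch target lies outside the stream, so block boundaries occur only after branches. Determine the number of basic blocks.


With no in-sequence branch targets, the leaders are the first instruction plus the instruction after each branch.
Number of basic blocks = branches + 1
= 9 + 1 = 10

10


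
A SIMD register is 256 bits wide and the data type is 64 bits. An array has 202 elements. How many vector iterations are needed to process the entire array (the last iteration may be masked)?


Width = 256 / 64 = 4 elements per vector op
Iterations = ceil(202 / 4) = 51

51


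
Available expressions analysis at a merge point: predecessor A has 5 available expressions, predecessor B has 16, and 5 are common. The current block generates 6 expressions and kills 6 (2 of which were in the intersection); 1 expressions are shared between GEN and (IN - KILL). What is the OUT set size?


IN = intersection of predecessors = 5
IN - KILL = 5 - 2 = 3
|OUT| = |GEN| + |IN - KILL| - |GEN ∩ (IN - KILL)| = 6 + 3 - 1 = 8

8


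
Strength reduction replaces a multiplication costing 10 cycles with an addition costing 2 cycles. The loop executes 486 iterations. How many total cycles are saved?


Per-iteration saving = 10 - 2 = 8
Total saved = 486 * 8 = 3888

3888


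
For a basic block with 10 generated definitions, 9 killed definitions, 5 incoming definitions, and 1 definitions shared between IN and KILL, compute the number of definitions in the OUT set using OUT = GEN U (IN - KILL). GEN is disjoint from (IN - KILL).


IN - KILL: 5 - 1 = 4 surviving definitions
OUT = GEN + surviving = 10 + 4 = 14

14


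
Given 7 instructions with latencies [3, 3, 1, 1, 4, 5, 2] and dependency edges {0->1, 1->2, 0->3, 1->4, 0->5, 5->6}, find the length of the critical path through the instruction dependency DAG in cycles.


Compute longest path through dependency graph: dist(Ik) = max over predecessors of dist + latency(Ik).
dist(I0) = latency 3 = 3
dist(I1) = dist(I0) + 3 = 3 + 3 = 6
dist(I2) = dist(I1) + 1 = 6 + 1 = 7
dist(I3) = dist(I0) + 1 = 3 + 1 = 4
dist(I4) = dist(I1) + 4 = 6 + 4 = 10
dist(I5) = dist(I0) + 5 = 3 + 5 = 8
dist(I6) = dist(I5) + 2 = 8 + 2 = 10
Critical path = max dist = 10

10


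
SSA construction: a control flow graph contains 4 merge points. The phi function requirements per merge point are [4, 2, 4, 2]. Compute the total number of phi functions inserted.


Total phi functions = sum of phi functions at each join node
= 4 + 2 + 4 + 2 = 12

12


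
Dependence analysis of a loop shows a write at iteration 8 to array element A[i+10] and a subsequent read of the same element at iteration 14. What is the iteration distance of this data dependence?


Distance = read iteration - write iteration
= 14 - 8 = 6

6


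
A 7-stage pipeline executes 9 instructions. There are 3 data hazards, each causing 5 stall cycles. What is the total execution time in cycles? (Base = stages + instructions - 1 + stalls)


Base cycles = 7 + 9 - 1 = 15
Total stalls = 3 * 5 = 15
Total = 15 + 15 = 30

30


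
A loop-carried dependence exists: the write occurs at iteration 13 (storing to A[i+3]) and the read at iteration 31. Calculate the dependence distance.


Distance = read iteration - write iteration
= 31 - 13 = 18

18


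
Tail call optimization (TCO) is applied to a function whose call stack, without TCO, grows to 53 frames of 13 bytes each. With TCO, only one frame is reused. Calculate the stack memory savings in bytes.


Without TCO: 53 * 13 = 689 bytes
With TCO: reuse 1 frame = 13 bytes
Savings = 689 - 13 = 676

676


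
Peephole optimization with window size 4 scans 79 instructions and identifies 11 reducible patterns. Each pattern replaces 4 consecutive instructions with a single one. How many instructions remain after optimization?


Each match removes 3 instructions.
Total removed = 11 * 3 = 33
Remaining = 79 - 33 = 46

46


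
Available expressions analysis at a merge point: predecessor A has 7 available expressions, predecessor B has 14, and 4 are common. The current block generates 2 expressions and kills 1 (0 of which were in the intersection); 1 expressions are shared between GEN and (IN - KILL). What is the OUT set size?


IN = intersection of predecessors = 4
IN - KILL = 4 - 0 = 4
|OUT| = |GEN| + |IN - KILL| - |GEN ∩ (IN - KILL)| = 2 + 4 - 1 = 5

5


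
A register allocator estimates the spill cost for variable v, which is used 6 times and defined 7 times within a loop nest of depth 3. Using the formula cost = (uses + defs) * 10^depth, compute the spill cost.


uses + defs = 6 + 7 = 13
10^3 = 1000
Spill cost = 13 * 1000 = 13000

13000


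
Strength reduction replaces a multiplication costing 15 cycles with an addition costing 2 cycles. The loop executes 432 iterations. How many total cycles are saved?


Per-iteration saving = 15 - 2 = 13
Total saved = 432 * 13 = 5616

5616


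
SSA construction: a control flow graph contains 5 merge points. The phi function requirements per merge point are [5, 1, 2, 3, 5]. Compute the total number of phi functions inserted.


Total phi functions = sum of phi functions at each join node
= 5 + 1 + 2 + 3 + 5 = 16

16


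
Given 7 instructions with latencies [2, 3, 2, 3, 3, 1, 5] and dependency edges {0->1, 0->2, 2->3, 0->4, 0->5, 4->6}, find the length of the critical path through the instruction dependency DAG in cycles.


Compute longest path through dependency graph: dist(Ik) = max over predecessors of dist + latency(Ik).
dist(I0) = latency 2 = 2
dist(I1) = dist(I0) + 3 = 2 + 3 = 5
dist(I2) = dist(I0) + 2 = 2 + 2 = 4
dist(I3) = dist(I2) + 3 = 4 + 3 = 7
dist(I4) = dist(I0) + 3 = 2 + 3 = 5
dist(I5) = dist(I0) + 1 = 2 + 1 = 3
dist(I6) = dist(I4) + 5 = 5 + 5 = 10
Critical path = max dist = 10

10


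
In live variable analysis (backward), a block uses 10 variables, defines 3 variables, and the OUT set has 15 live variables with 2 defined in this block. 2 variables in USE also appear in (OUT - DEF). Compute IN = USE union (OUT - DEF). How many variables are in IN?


OUT - DEF: 15 - 2 = 13
|IN| = |USE| + |OUT - DEF| - |USE ∩ (OUT - DEF)| = 10 + 13 - 2 = 21

21


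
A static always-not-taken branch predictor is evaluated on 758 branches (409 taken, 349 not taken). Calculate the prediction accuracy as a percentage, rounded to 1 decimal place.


Predictor: always-not-taken
Correct predictions = 349
Accuracy = 349 / 758 * 100 = 46.0%

46.0


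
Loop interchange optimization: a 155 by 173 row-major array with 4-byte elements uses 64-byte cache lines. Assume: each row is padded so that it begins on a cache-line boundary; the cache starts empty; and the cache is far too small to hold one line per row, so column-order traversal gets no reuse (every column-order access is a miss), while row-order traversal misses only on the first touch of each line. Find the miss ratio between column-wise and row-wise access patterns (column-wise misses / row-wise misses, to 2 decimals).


Each row occupies 173 * 4 = 692 bytes and starts on a line boundary, so it spans ceil(692 / 64) = 11 cache lines.
Row-major traversal misses (one per line touched): 155 * ceil(173 * 4 / 64) = 1705
Column-major traversal misses (no reuse, every access misses): 155 * 173 = 26815
Ratio = 26815 / 1705 = 15.73

15.73


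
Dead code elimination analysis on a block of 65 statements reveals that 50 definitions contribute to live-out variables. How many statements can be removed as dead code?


Dead code = total statements - live definitions
= 65 - 50 = 15

15


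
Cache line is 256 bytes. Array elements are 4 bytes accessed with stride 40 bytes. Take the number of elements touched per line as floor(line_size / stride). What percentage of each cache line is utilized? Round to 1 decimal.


Elements per cache line = floor(256 / 40) = 6
Bytes used = 6 * 4 = 24
Utilization = 24 / 256 * 100 = 9.4%

9.4


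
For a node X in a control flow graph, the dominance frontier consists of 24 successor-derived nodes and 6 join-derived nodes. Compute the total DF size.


DF(X) = direct successor contributions + join point contributions
= 24 + 6 = 30

30


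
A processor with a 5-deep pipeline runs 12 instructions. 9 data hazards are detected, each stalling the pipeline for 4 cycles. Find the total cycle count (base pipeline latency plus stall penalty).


Base cycles = 5 + 12 - 1 = 16
Total stalls = 9 * 4 = 36
Total = 16 + 36 = 52

52


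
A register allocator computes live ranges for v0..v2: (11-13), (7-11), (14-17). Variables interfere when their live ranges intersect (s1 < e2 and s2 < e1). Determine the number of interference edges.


Check all pairs for overlapping intervals.
Two intervals (s1,e1) and (s2,e2) overlap if s1 < e2 and s2 < e1.
v0 (11-13) vs v1..v2: overlaps none -> 0
v1 (7-11) vs v2: overlaps none -> 0
Total overlapping pairs = 0 + 0 = 0

0


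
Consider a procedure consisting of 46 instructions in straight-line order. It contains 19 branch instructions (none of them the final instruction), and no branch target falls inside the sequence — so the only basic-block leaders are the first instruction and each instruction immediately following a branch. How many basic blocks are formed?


With no in-sequence branch targets, the leaders are the first instruction plus the instruction after each branch.
Number of basic blocks = branches + 1
= 19 + 1 = 20

20


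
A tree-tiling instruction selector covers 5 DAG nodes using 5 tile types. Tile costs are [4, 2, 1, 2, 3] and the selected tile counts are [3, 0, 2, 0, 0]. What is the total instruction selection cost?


Total cost = sum(count_i * cost_i)
= 3*4 + 0*2 + 2*1 + 0*2 + 0*3
= 14

14


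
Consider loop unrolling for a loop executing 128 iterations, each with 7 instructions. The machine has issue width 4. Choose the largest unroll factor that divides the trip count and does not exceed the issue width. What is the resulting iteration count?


Largest divisor of 128 <= 4 is 4
New iterations = 128 / 4 = 32

32


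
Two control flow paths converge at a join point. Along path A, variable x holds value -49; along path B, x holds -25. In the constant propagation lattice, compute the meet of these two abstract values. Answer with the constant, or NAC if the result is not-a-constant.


Meet operation: if both paths give the same constant, result is that constant; if they differ, result is NAC (not-a-constant).
Path A: -49, Path B: -25 -> differ
Result: not-a-constant -> NAC

NAC


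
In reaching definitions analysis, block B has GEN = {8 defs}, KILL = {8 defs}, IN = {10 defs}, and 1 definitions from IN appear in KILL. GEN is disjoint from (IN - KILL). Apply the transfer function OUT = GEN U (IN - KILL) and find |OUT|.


IN - KILL: 10 - 1 = 9 surviving definitions
OUT = GEN + surviving = 8 + 9 = 17

17


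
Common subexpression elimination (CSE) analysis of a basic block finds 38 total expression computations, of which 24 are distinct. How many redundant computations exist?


CSE count = total expressions - unique expressions
= 38 - 24 = 14

14


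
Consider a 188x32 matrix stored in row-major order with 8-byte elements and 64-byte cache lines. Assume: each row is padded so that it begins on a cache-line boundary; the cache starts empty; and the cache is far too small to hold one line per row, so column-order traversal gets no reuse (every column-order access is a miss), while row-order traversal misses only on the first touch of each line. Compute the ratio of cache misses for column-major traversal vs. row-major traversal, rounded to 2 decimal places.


Each row occupies 32 * 8 = 256 bytes and starts on a line boundary, so it spans ceil(256 / 64) = 4 cache lines.
Row-major traversal misses (one per line touched): 188 * ceil(32 * 8 / 64) = 752
Column-major traversal misses (no reuse, every access misses): 188 * 32 = 6016
Ratio = 6016 / 752 = 8.0

8.0


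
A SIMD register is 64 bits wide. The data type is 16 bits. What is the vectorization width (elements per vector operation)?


Width = SIMD bits / data type bits
= 64 / 16 = 4

4


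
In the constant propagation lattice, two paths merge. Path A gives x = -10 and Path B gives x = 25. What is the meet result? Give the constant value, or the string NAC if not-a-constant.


Meet operation: if both paths give the same constant, result is that constant; if they differ, result is NAC (not-a-constant).
Path A: -10, Path B: 25 -> differ
Result: not-a-constant -> NAC

NAC


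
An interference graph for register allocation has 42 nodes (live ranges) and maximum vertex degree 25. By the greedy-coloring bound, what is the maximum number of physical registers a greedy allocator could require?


Greedy coloring never needs more than (max_degree + 1) colors: when coloring a vertex, at most max_degree neighbors are already colored.
Upper bound = 25 + 1 = 26

26


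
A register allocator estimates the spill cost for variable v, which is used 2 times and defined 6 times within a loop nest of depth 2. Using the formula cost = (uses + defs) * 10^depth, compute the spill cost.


uses + defs = 2 + 6 = 8
10^2 = 100
Spill cost = 8 * 100 = 800

800


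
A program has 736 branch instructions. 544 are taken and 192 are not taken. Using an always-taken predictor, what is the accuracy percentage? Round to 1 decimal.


Predictor: always-taken
Correct predictions = 544
Accuracy = 544 / 736 * 100 = 73.9%

73.9


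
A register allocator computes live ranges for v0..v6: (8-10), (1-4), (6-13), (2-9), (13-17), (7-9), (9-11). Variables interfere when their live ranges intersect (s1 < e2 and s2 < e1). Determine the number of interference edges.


Check all pairs for overlapping intervals.
Two intervals (s1,e1) and (s2,e2) overlap if s1 < e2 and s2 < e1.
v0 (8-10) vs v1..v6: overlaps v2, v3, v5, v6 -> 4
v1 (1-4) vs v2..v6: overlaps v3 -> 1
v2 (6-13) vs v3..v6: overlaps v3, v5, v6 -> 3
v3 (2-9) vs v4..v6: overlaps v5 -> 1
v4 (13-17) vs v5..v6: overlaps none -> 0
v5 (7-9) vs v6: overlaps none -> 0
Total overlapping pairs = 4 + 1 + 3 + 1 + 0 + 0 = 9

9


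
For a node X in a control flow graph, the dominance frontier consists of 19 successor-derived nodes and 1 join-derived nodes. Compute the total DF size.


DF(X) = direct successor contributions + join point contributions
= 19 + 1 = 20

20


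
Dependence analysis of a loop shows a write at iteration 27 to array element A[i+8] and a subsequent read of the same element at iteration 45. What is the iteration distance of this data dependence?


Distance = read iteration - write iteration
= 45 - 27 = 18

18


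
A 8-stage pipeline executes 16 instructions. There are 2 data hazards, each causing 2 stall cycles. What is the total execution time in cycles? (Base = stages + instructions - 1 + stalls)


Base cycles = 8 + 16 - 1 = 23
Total stalls = 2 * 2 = 4
Total = 23 + 4 = 27

27


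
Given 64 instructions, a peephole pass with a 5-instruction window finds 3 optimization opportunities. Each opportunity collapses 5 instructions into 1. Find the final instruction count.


Each match removes 4 instructions.
Total removed = 3 * 4 = 12
Remaining = 64 - 12 = 52

52


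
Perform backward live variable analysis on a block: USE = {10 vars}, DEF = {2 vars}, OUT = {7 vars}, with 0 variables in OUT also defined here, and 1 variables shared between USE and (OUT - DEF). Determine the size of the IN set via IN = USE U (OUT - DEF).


OUT - DEF: 7 - 0 = 7
|IN| = |USE| + |OUT - DEF| - |USE ∩ (OUT - DEF)| = 10 + 7 - 1 = 16

16


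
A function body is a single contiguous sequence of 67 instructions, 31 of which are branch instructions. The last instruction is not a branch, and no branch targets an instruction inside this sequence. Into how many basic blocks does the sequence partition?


With no in-sequence branch targets, the leaders are the first instruction plus the instruction after each branch.
Number of basic blocks = branches + 1
= 31 + 1 = 32

32


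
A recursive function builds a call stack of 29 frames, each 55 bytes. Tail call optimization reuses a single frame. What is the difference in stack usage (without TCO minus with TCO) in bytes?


Without TCO: 29 * 55 = 1595 bytes
With TCO: reuse 1 frame = 55 bytes
Savings = 1595 - 55 = 1540

1540


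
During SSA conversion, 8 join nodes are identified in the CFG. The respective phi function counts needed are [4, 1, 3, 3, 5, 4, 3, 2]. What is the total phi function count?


Total phi functions = sum of phi functions at each join node
= 4 + 1 + 3 + 3 + 5 + 4 + 3 + 2 = 25

25


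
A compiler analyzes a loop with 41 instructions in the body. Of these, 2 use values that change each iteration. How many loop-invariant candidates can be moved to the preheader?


Invariant candidates = total - loop-dependent
= 41 - 2 = 39

39


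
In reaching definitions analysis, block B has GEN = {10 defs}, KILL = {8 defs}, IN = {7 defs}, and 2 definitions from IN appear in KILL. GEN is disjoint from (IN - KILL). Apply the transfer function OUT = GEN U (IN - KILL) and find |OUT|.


IN - KILL: 7 - 2 = 5 surviving definitions
OUT = GEN + surviving = 10 + 5 = 15

15


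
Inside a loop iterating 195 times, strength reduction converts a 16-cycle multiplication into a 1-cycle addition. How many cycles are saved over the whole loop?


Per-iteration saving = 16 - 1 = 15
Total saved = 195 * 15 = 2925

2925


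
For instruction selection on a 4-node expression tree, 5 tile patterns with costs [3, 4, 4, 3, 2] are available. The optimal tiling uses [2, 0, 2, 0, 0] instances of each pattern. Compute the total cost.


Total cost = sum(count_i * cost_i)
= 2*3 + 0*4 + 2*4 + 0*3 + 0*2
= 14

14


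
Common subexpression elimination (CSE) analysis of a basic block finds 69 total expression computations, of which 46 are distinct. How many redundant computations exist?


CSE count = total expressions - unique expressions
= 69 - 46 = 23

23


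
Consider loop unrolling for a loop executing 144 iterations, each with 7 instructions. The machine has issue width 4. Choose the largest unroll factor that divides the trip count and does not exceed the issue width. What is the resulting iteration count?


Largest divisor of 144 <= 4 is 4
New iterations = 144 / 4 = 36

36


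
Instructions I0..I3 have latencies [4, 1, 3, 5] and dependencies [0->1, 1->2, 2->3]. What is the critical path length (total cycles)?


Compute longest path through dependency graph: dist(Ik) = max over predecessors of dist + latency(Ik).
dist(I0) = latency 4 = 4
dist(I1) = dist(I0) + 1 = 4 + 1 = 5
dist(I2) = dist(I1) + 3 = 5 + 3 = 8
dist(I3) = dist(I2) + 5 = 8 + 5 = 13
Critical path = max dist = 13

13


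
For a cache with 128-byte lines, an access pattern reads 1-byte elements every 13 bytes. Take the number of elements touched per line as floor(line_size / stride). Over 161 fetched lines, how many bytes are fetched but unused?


Elements per line = floor(128 / 13) = 9
Bytes used per line = 9 * 1 = 9
Wasted per line = 128 - 9 = 119
Total wasted = 119 * 161 = 19159

19159


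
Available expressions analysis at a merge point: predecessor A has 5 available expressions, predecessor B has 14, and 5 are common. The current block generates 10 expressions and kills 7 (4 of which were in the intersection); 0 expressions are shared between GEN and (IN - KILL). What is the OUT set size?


IN = intersection of predecessors = 5
IN - KILL = 5 - 4 = 1
|OUT| = |GEN| + |IN - KILL| - |GEN ∩ (IN - KILL)| = 10 + 1 - 0 = 11

11


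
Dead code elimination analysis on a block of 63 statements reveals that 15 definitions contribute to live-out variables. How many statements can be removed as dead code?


Dead code = total statements - live definitions
= 63 - 15 = 48

48


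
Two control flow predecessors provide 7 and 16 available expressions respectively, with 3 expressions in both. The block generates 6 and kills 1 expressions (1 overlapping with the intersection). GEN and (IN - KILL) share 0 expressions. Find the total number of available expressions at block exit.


IN = intersection of predecessors = 3
IN - KILL = 3 - 1 = 2
|OUT| = |GEN| + |IN - KILL| - |GEN ∩ (IN - KILL)| = 6 + 2 - 0 = 8

8


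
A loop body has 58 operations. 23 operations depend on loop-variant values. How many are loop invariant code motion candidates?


Invariant candidates = total - loop-dependent
= 58 - 23 = 35

35


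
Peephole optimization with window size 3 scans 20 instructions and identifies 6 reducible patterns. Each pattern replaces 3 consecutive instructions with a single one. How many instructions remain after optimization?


Each match removes 2 instructions.
Total removed = 6 * 2 = 12
Remaining = 20 - 12 = 8

8


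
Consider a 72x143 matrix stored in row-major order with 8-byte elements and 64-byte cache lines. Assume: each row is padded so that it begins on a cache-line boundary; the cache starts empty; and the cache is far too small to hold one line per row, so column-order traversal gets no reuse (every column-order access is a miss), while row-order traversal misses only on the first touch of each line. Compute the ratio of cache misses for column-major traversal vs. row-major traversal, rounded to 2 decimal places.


Each row occupies 143 * 8 = 1144 bytes and starts on a line boundary, so it spans ceil(1144 / 64) = 18 cache lines.
Row-major traversal misses (one per line touched): 72 * ceil(143 * 8 / 64) = 1296
Column-major traversal misses (no reuse, every access misses): 72 * 143 = 10296
Ratio = 10296 / 1296 = 7.94

7.94


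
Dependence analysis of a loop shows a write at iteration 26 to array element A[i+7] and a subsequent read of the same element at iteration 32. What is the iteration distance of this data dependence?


Distance = read iteration - write iteration
= 32 - 26 = 6

6


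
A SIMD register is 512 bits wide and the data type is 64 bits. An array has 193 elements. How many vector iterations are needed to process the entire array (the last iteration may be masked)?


Width = 512 / 64 = 8 elements per vector op
Iterations = ceil(193 / 8) = 25

25


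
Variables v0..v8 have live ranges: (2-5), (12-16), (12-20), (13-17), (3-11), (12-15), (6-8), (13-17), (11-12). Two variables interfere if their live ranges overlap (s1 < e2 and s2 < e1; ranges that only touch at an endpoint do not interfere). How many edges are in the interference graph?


Check all pairs for overlapping intervals.
Two intervals (s1,e1) and (s2,e2) overlap if s1 < e2 and s2 < e1.
v0 (2-5) vs v1..v8: overlaps v4 -> 1
v1 (12-16) vs v2..v8: overlaps v2, v3, v5, v7 -> 4
v2 (12-20) vs v3..v8: overlaps v3, v5, v7 -> 3
v3 (13-17) vs v4..v8: overlaps v5, v7 -> 2
v4 (3-11) vs v5..v8: overlaps v6 -> 1
v5 (12-15) vs v6..v8: overlaps v7 -> 1
v6 (6-8) vs v7..v8: overlaps none -> 0
v7 (13-17) vs v8: overlaps none -> 0
Total overlapping pairs = 1 + 4 + 3 + 2 + 1 + 1 + 0 + 0 = 12

12


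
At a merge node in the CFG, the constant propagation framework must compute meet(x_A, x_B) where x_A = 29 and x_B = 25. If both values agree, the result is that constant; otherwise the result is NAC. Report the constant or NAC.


Meet operation: if both paths give the same constant, result is that constant; if they differ, result is NAC (not-a-constant).
Path A: 29, Path B: 25 -> differ
Result: not-a-constant -> NAC

NAC


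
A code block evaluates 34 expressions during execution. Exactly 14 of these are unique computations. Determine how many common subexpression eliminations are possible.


CSE count = total expressions - unique expressions
= 34 - 14 = 20

20


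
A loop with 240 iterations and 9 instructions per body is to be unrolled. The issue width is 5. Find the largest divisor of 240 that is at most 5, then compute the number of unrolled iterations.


Largest divisor of 240 <= 5 is 5
New iterations = 240 / 5 = 48

48


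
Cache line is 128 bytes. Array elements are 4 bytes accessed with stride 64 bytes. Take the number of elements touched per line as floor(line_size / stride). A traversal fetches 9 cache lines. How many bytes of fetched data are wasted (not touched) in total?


Elements per line = floor(128 / 64) = 2
Bytes used per line = 2 * 4 = 8
Wasted per line = 128 - 8 = 120
Total wasted = 120 * 9 = 1080

1080


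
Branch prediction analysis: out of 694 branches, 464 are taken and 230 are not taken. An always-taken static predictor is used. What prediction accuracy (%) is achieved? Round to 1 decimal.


Predictor: always-taken
Correct predictions = 464
Accuracy = 464 / 694 * 100 = 66.9%

66.9


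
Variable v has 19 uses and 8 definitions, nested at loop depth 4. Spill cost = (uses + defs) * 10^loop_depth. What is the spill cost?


uses + defs = 19 + 8 = 27
10^4 = 10000
Spill cost = 27 * 10000 = 270000

270000


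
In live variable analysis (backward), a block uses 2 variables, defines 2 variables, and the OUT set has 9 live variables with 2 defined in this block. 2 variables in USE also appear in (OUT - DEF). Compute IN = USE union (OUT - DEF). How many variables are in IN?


OUT - DEF: 9 - 2 = 7
|IN| = |USE| + |OUT - DEF| - |USE ∩ (OUT - DEF)| = 2 + 7 - 2 = 7

7


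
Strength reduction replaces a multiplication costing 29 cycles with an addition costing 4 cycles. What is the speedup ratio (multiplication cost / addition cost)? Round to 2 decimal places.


Ratio = mult_cost / add_cost = 29 / 4 = 7.25

7.25


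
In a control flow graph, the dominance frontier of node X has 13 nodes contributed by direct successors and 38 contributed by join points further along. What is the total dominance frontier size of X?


DF(X) = direct successor contributions + join point contributions
= 13 + 38 = 51

51


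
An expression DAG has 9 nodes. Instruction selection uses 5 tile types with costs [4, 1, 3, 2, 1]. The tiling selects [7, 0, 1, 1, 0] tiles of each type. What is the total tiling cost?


Total cost = sum(count_i * cost_i)
= 7*4 + 0*1 + 1*3 + 1*2 + 0*1
= 33

33


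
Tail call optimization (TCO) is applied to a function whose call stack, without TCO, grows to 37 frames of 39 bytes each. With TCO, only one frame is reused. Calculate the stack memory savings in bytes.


Without TCO: 37 * 39 = 1443 bytes
With TCO: reuse 1 frame = 39 bytes
Savings = 1443 - 39 = 1404

1404


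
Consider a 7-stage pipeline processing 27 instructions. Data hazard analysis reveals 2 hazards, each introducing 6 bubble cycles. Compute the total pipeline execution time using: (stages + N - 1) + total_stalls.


Base cycles = 7 + 27 - 1 = 33
Total stalls = 2 * 6 = 12
Total = 33 + 12 = 45

45


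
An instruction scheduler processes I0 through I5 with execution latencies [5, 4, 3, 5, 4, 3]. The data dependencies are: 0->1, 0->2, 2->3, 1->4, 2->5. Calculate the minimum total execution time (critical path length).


Compute longest path through dependency graph: dist(Ik) = max over predecessors of dist + latency(Ik).
dist(I0) = latency 5 = 5
dist(I1) = dist(I0) + 4 = 5 + 4 = 9
dist(I2) = dist(I0) + 3 = 5 + 3 = 8
dist(I3) = dist(I2) + 5 = 8 + 5 = 13
dist(I4) = dist(I1) + 4 = 9 + 4 = 13
dist(I5) = dist(I2) + 3 = 8 + 3 = 11
Critical path = max dist = 13

13


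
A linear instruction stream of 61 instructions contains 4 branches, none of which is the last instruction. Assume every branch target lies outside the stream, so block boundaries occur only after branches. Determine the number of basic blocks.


With no in-sequence branch targets, the leaders are the first instruction plus the instruction after each branch.
Number of basic blocks = branches + 1
= 4 + 1 = 5

5


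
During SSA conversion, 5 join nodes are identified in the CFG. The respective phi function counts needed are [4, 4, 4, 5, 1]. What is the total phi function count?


Total phi functions = sum of phi functions at each join node
= 4 + 4 + 4 + 5 + 1 = 18

18


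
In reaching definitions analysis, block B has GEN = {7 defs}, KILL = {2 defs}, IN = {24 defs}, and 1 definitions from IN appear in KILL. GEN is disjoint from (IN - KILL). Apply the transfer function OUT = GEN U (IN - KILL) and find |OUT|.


IN - KILL: 24 - 1 = 23 surviving definitions
OUT = GEN + surviving = 7 + 23 = 30

30


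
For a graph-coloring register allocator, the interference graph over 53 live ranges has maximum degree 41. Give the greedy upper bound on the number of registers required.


Greedy coloring never needs more than (max_degree + 1) colors: when coloring a vertex, at most max_degree neighbors are already colored.
Upper bound = 41 + 1 = 42

42


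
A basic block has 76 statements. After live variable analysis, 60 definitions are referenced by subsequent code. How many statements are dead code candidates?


Dead code = total statements - live definitions
= 76 - 60 = 16

16


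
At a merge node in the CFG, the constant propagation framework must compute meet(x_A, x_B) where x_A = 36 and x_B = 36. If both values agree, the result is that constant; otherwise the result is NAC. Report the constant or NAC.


Meet operation: if both paths give the same constant, result is that constant; if they differ, result is NAC (not-a-constant).
Path A: 36, Path B: 36 -> equal
Result: constant -> 36

36


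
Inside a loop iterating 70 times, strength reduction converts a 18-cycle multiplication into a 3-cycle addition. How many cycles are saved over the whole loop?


Per-iteration saving = 18 - 3 = 15
Total saved = 70 * 15 = 1050

1050


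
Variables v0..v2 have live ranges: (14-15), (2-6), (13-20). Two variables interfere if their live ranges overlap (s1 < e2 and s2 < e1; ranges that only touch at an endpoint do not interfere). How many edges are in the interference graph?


Check all pairs for overlapping intervals.
Two intervals (s1,e1) and (s2,e2) overlap if s1 < e2 and s2 < e1.
v0 (14-15) vs v1..v2: overlaps v2 -> 1
v1 (2-6) vs v2: overlaps none -> 0
Total overlapping pairs = 1 + 0 = 1

1


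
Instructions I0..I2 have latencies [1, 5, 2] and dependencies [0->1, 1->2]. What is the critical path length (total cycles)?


Compute longest path through dependency graph: dist(Ik) = max over predecessors of dist + latency(Ik).
dist(I0) = latency 1 = 1
dist(I1) = dist(I0) + 5 = 1 + 5 = 6
dist(I2) = dist(I1) + 2 = 6 + 2 = 8
Critical path = max dist = 8

8


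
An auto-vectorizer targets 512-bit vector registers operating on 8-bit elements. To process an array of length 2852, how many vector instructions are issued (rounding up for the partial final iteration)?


Width = 512 / 8 = 64 elements per vector op
Iterations = ceil(2852 / 64) = 45

45


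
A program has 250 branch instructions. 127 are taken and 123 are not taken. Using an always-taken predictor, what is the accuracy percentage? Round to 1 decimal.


Predictor: always-taken
Correct predictions = 127
Accuracy = 127 / 250 * 100 = 50.8%

50.8


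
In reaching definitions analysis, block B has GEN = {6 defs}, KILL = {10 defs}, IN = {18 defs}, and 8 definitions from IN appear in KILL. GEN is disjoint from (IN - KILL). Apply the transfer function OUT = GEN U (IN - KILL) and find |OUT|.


IN - KILL: 18 - 8 = 10 surviving definitions
OUT = GEN + surviving = 6 + 10 = 16

16


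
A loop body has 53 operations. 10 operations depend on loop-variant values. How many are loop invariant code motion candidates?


Invariant candidates = total - loop-dependent
= 53 - 10 = 43

43


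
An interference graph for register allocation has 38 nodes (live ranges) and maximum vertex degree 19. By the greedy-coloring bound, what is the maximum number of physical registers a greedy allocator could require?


Greedy coloring never needs more than (max_degree + 1) colors: when coloring a vertex, at most max_degree neighbors are already colored.
Upper bound = 19 + 1 = 20

20


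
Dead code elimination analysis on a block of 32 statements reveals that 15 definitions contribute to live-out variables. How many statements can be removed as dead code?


Dead code = total statements - live definitions
= 32 - 15 = 17

17


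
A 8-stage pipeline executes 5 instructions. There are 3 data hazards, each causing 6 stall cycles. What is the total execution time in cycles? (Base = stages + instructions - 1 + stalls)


Base cycles = 8 + 5 - 1 = 12
Total stalls = 3 * 6 = 18
Total = 12 + 18 = 30

30


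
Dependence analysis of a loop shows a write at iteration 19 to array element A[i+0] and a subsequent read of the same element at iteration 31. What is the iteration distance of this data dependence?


Distance = read iteration - write iteration
= 31 - 19 = 12

12


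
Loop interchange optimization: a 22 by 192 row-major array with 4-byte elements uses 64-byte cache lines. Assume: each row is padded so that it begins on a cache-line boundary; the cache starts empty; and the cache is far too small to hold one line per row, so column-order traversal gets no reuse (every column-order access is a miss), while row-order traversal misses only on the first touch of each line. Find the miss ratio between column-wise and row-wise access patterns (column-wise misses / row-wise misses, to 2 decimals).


Each row occupies 192 * 4 = 768 bytes and starts on a line boundary, so it spans ceil(768 / 64) = 12 cache lines.
Row-major traversal misses (one per line touched): 22 * ceil(192 * 4 / 64) = 264
Column-major traversal misses (no reuse, every access misses): 22 * 192 = 4224
Ratio = 4224 / 264 = 16.0

16.0


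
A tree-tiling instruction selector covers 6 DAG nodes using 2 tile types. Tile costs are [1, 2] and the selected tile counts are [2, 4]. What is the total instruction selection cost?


Total cost = sum(count_i * cost_i)
= 2*1 + 4*2
= 10

10


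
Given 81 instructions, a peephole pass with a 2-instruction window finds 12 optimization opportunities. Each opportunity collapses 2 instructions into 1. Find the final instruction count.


Each match removes 1 instructions.
Total removed = 12 * 1 = 12
Remaining = 81 - 12 = 69

69


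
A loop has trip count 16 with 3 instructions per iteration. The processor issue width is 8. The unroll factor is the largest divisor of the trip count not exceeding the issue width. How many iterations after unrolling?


Largest divisor of 16 <= 8 is 8
New iterations = 16 / 8 = 2

2


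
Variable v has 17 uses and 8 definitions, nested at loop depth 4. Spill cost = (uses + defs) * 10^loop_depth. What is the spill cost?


uses + defs = 17 + 8 = 25
10^4 = 10000
Spill cost = 25 * 10000 = 250000

250000


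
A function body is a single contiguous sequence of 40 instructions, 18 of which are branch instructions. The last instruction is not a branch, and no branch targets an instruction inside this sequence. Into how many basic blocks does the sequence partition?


With no in-sequence branch targets, the leaders are the first instruction plus the instruction after each branch.
Number of basic blocks = branches + 1
= 18 + 1 = 19

19


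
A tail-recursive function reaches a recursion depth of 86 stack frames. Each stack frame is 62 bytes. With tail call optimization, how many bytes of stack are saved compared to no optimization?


Without TCO: 86 * 62 = 5332 bytes
With TCO: reuse 1 frame = 62 bytes
Savings = 5332 - 62 = 5270

5270


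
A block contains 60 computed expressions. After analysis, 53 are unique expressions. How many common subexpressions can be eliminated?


CSE count = total expressions - unique expressions
= 60 - 53 = 7

7


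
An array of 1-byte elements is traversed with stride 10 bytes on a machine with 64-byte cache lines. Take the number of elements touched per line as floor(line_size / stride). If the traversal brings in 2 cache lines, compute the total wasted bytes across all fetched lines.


Elements per line = floor(64 / 10) = 6
Bytes used per line = 6 * 1 = 6
Wasted per line = 64 - 6 = 58
Total wasted = 58 * 2 = 116

116


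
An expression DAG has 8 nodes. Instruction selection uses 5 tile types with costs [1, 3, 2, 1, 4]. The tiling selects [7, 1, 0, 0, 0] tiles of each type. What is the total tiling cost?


Total cost = sum(count_i * cost_i)
= 7*1 + 1*3 + 0*2 + 0*1 + 0*4
= 10

10


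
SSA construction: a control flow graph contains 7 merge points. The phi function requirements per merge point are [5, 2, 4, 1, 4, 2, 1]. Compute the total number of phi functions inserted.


Total phi functions = sum of phi functions at each join node
= 5 + 2 + 4 + 1 + 4 + 2 + 1 = 19

19


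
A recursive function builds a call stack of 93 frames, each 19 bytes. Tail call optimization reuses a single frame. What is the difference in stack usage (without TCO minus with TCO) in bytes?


Without TCO: 93 * 19 = 1767 bytes
With TCO: reuse 1 frame = 19 bytes
Savings = 1767 - 19 = 1748

1748


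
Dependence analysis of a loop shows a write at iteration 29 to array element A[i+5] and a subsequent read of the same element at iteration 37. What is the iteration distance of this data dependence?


Distance = read iteration - write iteration
= 37 - 29 = 8

8


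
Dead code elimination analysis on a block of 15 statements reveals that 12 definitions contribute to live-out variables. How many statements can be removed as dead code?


Dead code = total statements - live definitions
= 15 - 12 = 3

3


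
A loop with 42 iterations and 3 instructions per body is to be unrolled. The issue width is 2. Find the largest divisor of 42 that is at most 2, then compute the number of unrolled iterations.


Largest divisor of 42 <= 2 is 2
New iterations = 42 / 2 = 21

21


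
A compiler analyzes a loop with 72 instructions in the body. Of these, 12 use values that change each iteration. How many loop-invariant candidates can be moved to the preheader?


Invariant candidates = total - loop-dependent
= 72 - 12 = 60

60


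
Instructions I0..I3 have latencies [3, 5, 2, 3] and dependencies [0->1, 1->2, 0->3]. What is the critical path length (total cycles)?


Compute longest path through dependency graph: dist(Ik) = max over predecessors of dist + latency(Ik).
dist(I0) = latency 3 = 3
dist(I1) = dist(I0) + 5 = 3 + 5 = 8
dist(I2) = dist(I1) + 2 = 8 + 2 = 10
dist(I3) = dist(I0) + 3 = 3 + 3 = 6
Critical path = max dist = 10

10


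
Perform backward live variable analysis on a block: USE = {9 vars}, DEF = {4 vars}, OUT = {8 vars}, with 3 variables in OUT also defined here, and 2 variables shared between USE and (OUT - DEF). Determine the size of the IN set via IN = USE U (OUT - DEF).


OUT - DEF: 8 - 3 = 5
|IN| = |USE| + |OUT - DEF| - |USE ∩ (OUT - DEF)| = 9 + 5 - 2 = 12

12
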